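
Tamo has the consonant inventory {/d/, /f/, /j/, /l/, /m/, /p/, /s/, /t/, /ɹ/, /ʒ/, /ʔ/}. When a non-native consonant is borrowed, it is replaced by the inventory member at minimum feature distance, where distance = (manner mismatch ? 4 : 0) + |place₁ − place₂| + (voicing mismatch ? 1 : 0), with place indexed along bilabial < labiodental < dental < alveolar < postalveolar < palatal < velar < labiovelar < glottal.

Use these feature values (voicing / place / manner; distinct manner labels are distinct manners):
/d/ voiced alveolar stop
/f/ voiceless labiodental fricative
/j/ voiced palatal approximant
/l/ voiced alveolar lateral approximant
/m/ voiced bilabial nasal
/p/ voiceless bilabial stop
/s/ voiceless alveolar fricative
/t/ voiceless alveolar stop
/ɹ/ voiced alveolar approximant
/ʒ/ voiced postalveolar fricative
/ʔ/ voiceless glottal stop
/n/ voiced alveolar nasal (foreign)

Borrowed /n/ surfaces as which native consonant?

m

/m/ is closest: same manner (nasal), place distance 3 (alveolar→bilabial), same voicing; total 3. Next closest is /d/ at distance 4.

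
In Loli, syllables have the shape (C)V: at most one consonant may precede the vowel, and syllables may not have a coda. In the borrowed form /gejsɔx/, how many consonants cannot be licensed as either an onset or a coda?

Syllabifying with onset maximization leaves /j/, /x/ stranded (no codas are permitted; onsets are limited to one consonant).

2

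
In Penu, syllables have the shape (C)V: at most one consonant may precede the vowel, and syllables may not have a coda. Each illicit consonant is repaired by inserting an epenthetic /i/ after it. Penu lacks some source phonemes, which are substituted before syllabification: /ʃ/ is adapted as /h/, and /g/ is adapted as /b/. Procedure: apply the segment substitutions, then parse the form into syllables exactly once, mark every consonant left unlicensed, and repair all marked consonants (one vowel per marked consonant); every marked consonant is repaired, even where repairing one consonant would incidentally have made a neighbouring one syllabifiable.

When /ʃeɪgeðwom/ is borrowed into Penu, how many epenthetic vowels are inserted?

After substitution the input is /heɪbeðwom/.
The unsyllabifiable consonants are /ð/, /m/; each receives one epenthetic vowel.

2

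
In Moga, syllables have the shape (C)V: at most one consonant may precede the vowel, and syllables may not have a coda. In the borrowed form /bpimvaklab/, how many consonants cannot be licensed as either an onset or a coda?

Under (C)V, the unsyllabifiable consonants are /b/, /m/, /k/, /b/ (no codas are permitted; onsets are limited to one consonant).

4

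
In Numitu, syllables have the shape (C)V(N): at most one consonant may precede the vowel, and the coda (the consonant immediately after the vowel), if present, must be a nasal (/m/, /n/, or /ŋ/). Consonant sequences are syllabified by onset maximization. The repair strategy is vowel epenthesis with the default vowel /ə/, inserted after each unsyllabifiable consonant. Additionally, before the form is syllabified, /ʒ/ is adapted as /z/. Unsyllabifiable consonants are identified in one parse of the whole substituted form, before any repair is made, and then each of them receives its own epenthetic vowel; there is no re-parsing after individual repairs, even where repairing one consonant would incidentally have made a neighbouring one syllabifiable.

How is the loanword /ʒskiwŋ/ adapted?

Substitution: /ʒ/ → /z/, giving /zskiwŋ/.
The consonants /z/, /s/, /w/, /ŋ/ cannot be parsed into a legal (C)V(N) syllable (only a nasal (/m/, /n/, or /ŋ/) is licensed in coda position; onsets are limited to one consonant).
Each unlicensed consonant becomes the onset of a new syllable: /z/ → /zə/, /s/ → /sə/, /w/ → /wə/, /ŋ/ → /ŋə/.

zəsəkiwəŋə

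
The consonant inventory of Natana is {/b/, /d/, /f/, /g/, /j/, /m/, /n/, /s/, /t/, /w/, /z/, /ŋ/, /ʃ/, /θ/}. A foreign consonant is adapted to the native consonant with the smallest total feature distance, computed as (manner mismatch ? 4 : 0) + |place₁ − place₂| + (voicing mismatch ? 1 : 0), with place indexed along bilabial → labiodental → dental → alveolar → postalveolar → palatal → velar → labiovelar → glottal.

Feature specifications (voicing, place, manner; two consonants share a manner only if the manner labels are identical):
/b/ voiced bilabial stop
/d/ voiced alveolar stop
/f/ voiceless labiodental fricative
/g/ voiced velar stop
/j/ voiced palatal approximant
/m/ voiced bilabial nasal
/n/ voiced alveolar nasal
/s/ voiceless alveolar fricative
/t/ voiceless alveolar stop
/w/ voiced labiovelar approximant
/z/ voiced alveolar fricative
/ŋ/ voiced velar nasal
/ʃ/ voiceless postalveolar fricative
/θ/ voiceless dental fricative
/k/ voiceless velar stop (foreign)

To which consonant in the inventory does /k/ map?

/g/ is closest: same manner (stop), place distance 0 (velar→velar), voicing differs (+1); total 1. Next closest is /t/ at distance 3.

g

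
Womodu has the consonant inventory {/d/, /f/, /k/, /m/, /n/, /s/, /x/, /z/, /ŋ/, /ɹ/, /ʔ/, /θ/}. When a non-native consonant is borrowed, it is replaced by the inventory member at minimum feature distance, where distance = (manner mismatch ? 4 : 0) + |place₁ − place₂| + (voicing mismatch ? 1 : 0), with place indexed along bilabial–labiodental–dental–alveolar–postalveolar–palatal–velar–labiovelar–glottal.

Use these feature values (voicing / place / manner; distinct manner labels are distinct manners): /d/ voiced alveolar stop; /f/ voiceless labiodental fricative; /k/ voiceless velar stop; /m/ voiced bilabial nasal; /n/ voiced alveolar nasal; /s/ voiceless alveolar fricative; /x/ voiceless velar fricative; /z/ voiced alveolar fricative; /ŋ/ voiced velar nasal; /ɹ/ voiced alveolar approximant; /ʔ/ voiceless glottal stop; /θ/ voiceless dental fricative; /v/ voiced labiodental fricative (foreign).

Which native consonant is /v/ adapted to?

f

/f/ is closest: same manner (fricative), place distance 0 (labiodental→labiodental), voicing differs (+1); total 1. Next closest is /z/ at distance 2.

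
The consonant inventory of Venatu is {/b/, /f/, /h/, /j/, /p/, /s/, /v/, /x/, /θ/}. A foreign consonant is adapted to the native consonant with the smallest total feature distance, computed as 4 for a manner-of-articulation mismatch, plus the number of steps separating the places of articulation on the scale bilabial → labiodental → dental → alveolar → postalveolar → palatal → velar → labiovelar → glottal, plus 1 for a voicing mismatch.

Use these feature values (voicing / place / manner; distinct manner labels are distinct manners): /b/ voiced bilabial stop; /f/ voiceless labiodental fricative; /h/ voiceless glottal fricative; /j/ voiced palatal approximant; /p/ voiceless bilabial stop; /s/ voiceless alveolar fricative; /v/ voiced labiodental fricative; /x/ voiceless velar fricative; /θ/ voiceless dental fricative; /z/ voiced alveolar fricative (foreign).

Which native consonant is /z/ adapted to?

s

/s/ is closest: same manner (fricative), place distance 0 (alveolar→alveolar), voicing differs (+1); total 1. Next closest is /v/ at distance 2.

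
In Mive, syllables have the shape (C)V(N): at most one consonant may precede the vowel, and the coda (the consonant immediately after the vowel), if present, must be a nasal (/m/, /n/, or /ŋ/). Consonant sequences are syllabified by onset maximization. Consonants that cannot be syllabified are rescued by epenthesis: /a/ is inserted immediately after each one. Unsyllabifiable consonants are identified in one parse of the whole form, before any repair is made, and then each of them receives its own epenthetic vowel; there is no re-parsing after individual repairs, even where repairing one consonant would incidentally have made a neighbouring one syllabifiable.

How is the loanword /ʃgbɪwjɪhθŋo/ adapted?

The consonants /ʃ/, /g/, /w/, /h/, /θ/ cannot be parsed into a legal (C)V(N) syllable (only a nasal (/m/, /n/, or /ŋ/) is licensed in coda position; onsets are limited to one consonant).
Each unlicensed consonant becomes the onset of a new syllable: /ʃ/ → /ʃa/, /g/ → /ga/, /w/ → /wa/, /h/ → /ha/, /θ/ → /θa/.

ʃagabɪwajɪhaθaŋo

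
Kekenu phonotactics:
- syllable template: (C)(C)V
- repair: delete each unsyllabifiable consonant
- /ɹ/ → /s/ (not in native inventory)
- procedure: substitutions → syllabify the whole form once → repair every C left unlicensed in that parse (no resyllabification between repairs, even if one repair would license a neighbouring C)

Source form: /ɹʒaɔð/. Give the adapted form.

Substitution: /ɹ/ → /s/, giving /sʒaɔð/.
The consonants /ð/ cannot be parsed into a legal (C)(C)V syllable (no codas are permitted; onsets may contain at most 2 consonants).
Each unlicensed consonant is deleted: /ð/.

sʒaɔ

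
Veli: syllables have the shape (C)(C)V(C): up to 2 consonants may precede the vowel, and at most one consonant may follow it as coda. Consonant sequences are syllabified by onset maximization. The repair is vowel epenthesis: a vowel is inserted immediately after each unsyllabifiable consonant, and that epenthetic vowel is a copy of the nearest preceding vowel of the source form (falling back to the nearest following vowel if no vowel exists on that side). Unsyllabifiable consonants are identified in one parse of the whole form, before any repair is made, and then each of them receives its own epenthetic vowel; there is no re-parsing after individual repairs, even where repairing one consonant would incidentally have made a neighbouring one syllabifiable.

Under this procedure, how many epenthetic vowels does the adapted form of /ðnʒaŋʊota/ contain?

The unsyllabifiable consonants are /ð/; each receives one epenthetic vowel.

1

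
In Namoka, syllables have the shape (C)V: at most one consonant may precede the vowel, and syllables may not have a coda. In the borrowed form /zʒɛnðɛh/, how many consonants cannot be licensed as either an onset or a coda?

Under (C)V, the unsyllabifiable consonants are /z/, /n/, /h/ (no codas are permitted; onsets are limited to one consonant).

3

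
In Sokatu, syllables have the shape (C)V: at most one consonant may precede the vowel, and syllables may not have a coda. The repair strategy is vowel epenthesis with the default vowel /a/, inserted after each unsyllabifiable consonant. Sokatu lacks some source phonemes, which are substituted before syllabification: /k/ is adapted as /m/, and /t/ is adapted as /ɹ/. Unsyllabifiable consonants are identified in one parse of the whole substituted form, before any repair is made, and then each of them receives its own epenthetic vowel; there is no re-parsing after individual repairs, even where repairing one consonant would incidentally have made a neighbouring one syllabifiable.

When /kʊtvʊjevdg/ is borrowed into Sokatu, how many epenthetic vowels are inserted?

After substitution the input is /mʊɹvʊjevdg/.
The unsyllabifiable consonants are /ɹ/, /v/, /d/, /g/; each receives one epenthetic vowel.

4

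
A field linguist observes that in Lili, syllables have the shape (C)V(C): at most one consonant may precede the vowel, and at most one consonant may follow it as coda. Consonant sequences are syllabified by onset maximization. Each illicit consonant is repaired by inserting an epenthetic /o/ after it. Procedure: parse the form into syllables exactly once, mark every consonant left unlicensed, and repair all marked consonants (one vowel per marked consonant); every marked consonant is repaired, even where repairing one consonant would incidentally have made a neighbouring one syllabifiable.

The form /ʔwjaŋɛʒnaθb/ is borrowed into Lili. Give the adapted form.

Under (C)V(C), the unsyllabifiable consonants are /ʔ/, /w/, /b/ (at most one coda consonant is licensed; onsets are limited to one consonant).
Epenthesis after each stranded consonant: /ʔ/ → /ʔo/, /w/ → /wo/, /b/ → /bo/.

ʔowojaŋɛʒnaθbo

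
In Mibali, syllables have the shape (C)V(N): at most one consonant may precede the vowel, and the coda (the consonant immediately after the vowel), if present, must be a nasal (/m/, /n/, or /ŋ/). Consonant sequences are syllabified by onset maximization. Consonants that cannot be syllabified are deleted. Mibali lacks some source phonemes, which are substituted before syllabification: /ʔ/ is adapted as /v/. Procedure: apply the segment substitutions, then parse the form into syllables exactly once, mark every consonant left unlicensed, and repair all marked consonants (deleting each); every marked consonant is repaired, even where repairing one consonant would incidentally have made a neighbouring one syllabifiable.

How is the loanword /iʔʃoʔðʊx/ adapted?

Substitution: /ʔ/ → /v/, giving /ivʃovðʊx/.
Under (C)V(N), the unsyllabifiable consonants are /v/, /v/, /x/ (only a nasal (/m/, /n/, or /ŋ/) is licensed in coda position; onsets are limited to one consonant).
Each unlicensed consonant is deleted: /v/, /v/, /x/.

iʃoðʊ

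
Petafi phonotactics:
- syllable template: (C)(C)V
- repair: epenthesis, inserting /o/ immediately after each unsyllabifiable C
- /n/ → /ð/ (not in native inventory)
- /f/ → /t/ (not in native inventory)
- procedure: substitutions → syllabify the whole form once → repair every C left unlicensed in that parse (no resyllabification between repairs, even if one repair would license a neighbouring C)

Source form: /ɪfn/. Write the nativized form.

ɪtoðo

Substitution: /f/ → /t/, /n/ → /ð/, giving /ɪtð/.
Under (C)(C)V, the unsyllabifiable consonants are /t/, /ð/ (no codas are permitted; onsets may contain at most 2 consonants).
Each unlicensed consonant becomes the onset of a new syllable: /t/ → /to/, /ð/ → /ðo/.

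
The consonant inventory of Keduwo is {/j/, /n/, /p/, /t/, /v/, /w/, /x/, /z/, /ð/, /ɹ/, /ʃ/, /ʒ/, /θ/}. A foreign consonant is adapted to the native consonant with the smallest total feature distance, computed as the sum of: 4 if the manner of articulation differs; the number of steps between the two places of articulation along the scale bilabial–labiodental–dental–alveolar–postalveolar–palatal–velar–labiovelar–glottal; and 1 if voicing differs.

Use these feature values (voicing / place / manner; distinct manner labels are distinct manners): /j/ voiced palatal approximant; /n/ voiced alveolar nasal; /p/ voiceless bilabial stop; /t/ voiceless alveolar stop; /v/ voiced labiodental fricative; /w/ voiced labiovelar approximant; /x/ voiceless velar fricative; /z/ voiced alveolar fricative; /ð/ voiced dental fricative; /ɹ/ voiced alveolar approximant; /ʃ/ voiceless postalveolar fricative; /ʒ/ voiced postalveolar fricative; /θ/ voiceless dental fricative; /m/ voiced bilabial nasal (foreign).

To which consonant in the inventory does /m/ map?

n

/n/ is closest: same manner (nasal), place distance 3 (bilabial→alveolar), same voicing; total 3. Next closest is /p/ at distance 5.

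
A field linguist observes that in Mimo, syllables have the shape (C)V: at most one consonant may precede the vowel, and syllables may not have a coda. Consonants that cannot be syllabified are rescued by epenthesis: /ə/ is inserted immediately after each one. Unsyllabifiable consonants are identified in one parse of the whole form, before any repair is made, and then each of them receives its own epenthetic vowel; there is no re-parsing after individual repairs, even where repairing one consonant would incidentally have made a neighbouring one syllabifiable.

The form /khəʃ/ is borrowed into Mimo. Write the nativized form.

Syllabifying with onset maximization leaves /k/, /ʃ/ stranded (no codas are permitted; onsets are limited to one consonant).
Each unlicensed consonant becomes the onset of a new syllable: /k/ → /kə/, /ʃ/ → /ʃə/.

kəhəʃə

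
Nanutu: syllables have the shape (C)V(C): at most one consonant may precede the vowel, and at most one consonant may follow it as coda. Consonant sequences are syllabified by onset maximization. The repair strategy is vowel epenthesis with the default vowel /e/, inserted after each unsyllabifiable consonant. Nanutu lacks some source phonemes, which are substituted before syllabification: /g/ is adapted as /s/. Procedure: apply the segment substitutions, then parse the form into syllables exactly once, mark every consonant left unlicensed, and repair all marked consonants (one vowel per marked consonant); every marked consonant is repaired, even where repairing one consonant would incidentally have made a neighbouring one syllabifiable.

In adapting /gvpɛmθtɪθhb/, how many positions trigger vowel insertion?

After substitution the input is /svpɛmθtɪθhb/.
The unsyllabifiable consonants are /s/, /v/, /θ/, /h/, /b/; each receives one epenthetic vowel.

5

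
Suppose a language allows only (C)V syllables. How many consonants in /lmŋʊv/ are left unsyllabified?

3

Under (C)V, the unsyllabifiable consonants are /l/, /m/, /v/ (no codas are permitted; onsets are limited to one consonant).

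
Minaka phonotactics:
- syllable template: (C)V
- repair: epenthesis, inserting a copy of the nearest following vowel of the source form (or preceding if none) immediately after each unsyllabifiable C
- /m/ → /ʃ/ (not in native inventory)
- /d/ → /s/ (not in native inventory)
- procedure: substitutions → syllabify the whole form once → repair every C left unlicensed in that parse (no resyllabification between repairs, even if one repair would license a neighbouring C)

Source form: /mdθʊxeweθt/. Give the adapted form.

ʃʊsʊθʊxeweθete

Substitution: /m/ → /ʃ/, /d/ → /s/, giving /ʃsθʊxeweθt/.
Under (C)V, the unsyllabifiable consonants are /ʃ/, /s/, /θ/, /t/ (no codas are permitted; onsets are limited to one consonant).
Inserting the epenthetic vowel yields /ʃ/ → /ʃʊ/, /s/ → /sʊ/, /θ/ → /θe/, /t/ → /te/.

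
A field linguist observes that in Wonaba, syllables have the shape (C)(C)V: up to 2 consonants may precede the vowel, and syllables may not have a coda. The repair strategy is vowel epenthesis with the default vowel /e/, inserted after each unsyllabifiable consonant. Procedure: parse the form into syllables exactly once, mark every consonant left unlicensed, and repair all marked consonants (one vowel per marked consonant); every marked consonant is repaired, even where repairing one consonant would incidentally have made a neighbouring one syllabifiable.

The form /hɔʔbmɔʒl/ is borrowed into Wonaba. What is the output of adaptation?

The consonants /ʔ/, /ʒ/, /l/ cannot be parsed into a legal (C)(C)V syllable (no codas are permitted; onsets may contain at most 2 consonants).
Epenthesis after each stranded consonant: /ʔ/ → /ʔe/, /ʒ/ → /ʒe/, /l/ → /le/.

hɔʔebmɔʒele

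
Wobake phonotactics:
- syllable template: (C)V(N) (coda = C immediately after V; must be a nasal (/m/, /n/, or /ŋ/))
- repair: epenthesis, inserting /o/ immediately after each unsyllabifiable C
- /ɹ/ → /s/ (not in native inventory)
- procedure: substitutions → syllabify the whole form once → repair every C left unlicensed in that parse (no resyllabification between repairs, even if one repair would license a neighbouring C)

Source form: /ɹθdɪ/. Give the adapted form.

soθodɪ

Substitution: /ɹ/ → /s/, giving /sθdɪ/.
The consonants /s/, /θ/ cannot be parsed into a legal (C)V(N) syllable (only a nasal (/m/, /n/, or /ŋ/) is licensed in coda position; onsets are limited to one consonant).
Inserting the epenthetic vowel yields /s/ → /so/, /θ/ → /θo/.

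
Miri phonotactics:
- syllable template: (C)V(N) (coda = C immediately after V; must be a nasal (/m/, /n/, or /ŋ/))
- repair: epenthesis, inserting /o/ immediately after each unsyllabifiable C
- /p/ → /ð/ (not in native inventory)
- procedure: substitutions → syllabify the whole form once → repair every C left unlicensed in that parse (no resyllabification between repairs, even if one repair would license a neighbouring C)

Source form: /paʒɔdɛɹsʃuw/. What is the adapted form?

ðaʒɔdɛɹosoʃuwo

Substitution: /p/ → /ð/, giving /ðaʒɔdɛɹsʃuw/.
Syllabifying with onset maximization leaves /ɹ/, /s/, /w/ stranded (only a nasal (/m/, /n/, or /ŋ/) is licensed in coda position; onsets are limited to one consonant).
Each unlicensed consonant becomes the onset of a new syllable: /ɹ/ → /ɹo/, /s/ → /so/, /w/ → /wo/.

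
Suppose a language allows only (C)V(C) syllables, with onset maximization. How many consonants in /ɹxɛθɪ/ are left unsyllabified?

The consonants /ɹ/ cannot be parsed into a legal (C)V(C) syllable (at most one coda consonant is licensed; onsets are limited to one consonant).

1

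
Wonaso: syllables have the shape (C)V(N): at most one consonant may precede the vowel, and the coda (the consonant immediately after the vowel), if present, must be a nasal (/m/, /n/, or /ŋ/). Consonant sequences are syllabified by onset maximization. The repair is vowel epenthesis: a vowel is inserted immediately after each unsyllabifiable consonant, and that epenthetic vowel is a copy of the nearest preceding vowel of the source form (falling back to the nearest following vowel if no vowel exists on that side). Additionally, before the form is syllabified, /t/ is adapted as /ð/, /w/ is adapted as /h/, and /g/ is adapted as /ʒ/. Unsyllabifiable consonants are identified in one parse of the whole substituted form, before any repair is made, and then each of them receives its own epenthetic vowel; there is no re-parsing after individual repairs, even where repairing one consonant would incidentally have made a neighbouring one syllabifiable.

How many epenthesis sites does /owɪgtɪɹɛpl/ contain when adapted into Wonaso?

After substitution the input is /ohɪʒðɪɹɛpl/.
The unsyllabifiable consonants are /ʒ/, /p/, /l/; each receives one epenthetic vowel.

3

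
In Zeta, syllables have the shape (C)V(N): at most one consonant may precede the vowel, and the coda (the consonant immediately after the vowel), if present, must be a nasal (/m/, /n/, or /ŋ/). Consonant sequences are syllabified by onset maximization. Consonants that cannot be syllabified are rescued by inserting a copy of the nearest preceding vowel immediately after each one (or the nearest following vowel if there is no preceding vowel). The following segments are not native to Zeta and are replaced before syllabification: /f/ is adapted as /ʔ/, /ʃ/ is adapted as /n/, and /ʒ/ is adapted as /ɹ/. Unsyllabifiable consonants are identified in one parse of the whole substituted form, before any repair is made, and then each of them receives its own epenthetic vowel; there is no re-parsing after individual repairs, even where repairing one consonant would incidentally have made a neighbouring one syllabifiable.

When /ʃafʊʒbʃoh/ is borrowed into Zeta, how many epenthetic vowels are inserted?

3

After substitution the input is /naʔʊɹbnoh/.
The unsyllabifiable consonants are /ɹ/, /b/, /h/; each receives one epenthetic vowel.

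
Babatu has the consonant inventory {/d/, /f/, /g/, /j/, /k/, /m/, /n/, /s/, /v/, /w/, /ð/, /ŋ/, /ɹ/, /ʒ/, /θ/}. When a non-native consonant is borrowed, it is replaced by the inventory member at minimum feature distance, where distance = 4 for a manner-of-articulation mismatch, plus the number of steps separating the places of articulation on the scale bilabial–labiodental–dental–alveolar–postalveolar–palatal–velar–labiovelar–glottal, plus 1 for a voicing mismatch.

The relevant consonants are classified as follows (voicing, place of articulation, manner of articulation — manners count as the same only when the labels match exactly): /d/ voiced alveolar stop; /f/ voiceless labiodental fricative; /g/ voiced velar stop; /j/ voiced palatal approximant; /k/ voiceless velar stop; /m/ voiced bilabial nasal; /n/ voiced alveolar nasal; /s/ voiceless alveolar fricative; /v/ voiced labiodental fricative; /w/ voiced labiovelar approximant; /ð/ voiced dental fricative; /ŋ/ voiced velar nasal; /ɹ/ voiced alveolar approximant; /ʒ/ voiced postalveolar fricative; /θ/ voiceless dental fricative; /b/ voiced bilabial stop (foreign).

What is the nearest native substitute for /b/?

/d/ is closest: same manner (stop), place distance 3 (bilabial→alveolar), same voicing; total 3. Next closest is /m/ at distance 4.

d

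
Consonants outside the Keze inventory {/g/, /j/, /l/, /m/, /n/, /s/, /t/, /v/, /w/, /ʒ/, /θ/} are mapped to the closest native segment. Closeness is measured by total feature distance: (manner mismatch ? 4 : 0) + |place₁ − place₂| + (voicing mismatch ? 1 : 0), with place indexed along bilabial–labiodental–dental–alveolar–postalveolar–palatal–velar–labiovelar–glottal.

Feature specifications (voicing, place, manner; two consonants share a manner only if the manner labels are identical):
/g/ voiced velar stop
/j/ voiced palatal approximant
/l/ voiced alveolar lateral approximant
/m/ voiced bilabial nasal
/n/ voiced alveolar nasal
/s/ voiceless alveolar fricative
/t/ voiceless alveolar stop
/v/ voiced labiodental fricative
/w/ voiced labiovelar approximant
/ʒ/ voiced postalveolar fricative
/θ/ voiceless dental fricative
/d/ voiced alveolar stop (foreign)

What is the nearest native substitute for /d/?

t

/t/ is closest: same manner (stop), place distance 0 (alveolar→alveolar), voicing differs (+1); total 1. Next closest is /g/ at distance 3.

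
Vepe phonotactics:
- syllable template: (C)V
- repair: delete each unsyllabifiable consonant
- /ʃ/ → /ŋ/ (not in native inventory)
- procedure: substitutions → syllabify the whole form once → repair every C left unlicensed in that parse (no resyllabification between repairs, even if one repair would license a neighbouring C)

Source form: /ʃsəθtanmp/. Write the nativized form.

səta

Substitution: /ʃ/ → /ŋ/, giving /ŋsəθtanmp/.
The consonants /ŋ/, /θ/, /n/, /m/, /p/ cannot be parsed into a legal (C)V syllable (no codas are permitted; onsets are limited to one consonant).
Deletion applies to /ŋ/, /θ/, /n/, /m/, /p/.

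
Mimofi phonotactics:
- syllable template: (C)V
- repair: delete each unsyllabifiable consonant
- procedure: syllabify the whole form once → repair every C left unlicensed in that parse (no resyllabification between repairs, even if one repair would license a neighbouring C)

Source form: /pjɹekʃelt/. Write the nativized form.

ɹeʃe

Under (C)V, the unsyllabifiable consonants are /p/, /j/, /k/, /l/, /t/ (no codas are permitted; onsets are limited to one consonant).
Deleting the stranded consonants removes /p/, /j/, /k/, /l/, /t/.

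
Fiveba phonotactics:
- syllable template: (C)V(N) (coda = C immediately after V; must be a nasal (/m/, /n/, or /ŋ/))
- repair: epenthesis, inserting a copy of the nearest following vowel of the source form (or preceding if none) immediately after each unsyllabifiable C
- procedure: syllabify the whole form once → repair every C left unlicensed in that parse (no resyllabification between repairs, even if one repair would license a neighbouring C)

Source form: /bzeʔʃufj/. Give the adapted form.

The consonants /b/, /ʔ/, /f/, /j/ cannot be parsed into a legal (C)V(N) syllable (only a nasal (/m/, /n/, or /ŋ/) is licensed in coda position; onsets are limited to one consonant).
Each unlicensed consonant becomes the onset of a new syllable: /b/ → /be/, /ʔ/ → /ʔu/, /f/ → /fu/, /j/ → /ju/.

bezeʔuʃufuju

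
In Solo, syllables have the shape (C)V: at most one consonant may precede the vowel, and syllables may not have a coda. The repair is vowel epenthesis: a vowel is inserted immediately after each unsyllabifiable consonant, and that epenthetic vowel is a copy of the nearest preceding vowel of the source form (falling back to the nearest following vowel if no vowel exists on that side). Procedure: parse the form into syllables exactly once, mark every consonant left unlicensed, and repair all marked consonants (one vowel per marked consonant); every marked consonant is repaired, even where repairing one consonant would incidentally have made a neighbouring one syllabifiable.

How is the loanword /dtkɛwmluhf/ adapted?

The consonants /d/, /t/, /w/, /m/, /h/, /f/ cannot be parsed into a legal (C)V syllable (no codas are permitted; onsets are limited to one consonant).
Epenthesis after each stranded consonant: /d/ → /dɛ/, /t/ → /tɛ/, /w/ → /wɛ/, /m/ → /mɛ/, /h/ → /hu/, /f/ → /fu/.

dɛtɛkɛwɛmɛluhufu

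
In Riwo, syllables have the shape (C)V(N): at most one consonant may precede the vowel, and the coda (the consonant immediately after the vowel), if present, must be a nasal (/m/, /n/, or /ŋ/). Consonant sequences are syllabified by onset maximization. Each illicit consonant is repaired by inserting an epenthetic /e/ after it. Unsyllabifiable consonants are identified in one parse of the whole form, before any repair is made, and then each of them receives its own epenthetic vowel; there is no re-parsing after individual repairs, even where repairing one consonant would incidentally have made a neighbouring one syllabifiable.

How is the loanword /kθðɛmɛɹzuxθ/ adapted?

Syllabifying with onset maximization leaves /k/, /θ/, /ɹ/, /x/, /θ/ stranded (only a nasal (/m/, /n/, or /ŋ/) is licensed in coda position; onsets are limited to one consonant).
Each unlicensed consonant becomes the onset of a new syllable: /k/ → /ke/, /θ/ → /θe/, /ɹ/ → /ɹe/, /x/ → /xe/, /θ/ → /θe/.

keθeðɛmɛɹezuxeθe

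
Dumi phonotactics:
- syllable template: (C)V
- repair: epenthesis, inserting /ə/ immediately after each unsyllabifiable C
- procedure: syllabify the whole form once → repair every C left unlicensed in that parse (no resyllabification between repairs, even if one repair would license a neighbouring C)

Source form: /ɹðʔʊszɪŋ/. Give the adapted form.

ɹəðəʔʊsəzɪŋə

Syllabifying with onset maximization leaves /ɹ/, /ð/, /s/, /ŋ/ stranded (no codas are permitted; onsets are limited to one consonant).
Inserting the epenthetic vowel yields /ɹ/ → /ɹə/, /ð/ → /ðə/, /s/ → /sə/, /ŋ/ → /ŋə/.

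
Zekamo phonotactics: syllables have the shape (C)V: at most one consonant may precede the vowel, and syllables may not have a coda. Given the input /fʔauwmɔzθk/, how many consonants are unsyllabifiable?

5

The consonants /f/, /w/, /z/, /θ/, /k/ cannot be parsed into a legal (C)V syllable (no codas are permitted; onsets are limited to one consonant).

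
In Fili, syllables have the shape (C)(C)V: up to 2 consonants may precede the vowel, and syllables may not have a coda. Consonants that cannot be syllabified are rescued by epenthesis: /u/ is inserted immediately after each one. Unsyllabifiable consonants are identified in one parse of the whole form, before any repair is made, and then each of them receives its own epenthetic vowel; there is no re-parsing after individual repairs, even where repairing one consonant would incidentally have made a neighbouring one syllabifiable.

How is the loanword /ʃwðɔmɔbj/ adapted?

Syllabifying with onset maximization leaves /ʃ/, /b/, /j/ stranded (no codas are permitted; onsets may contain at most 2 consonants).
Epenthesis after each stranded consonant: /ʃ/ → /ʃu/, /b/ → /bu/, /j/ → /ju/.

ʃuwðɔmɔbuju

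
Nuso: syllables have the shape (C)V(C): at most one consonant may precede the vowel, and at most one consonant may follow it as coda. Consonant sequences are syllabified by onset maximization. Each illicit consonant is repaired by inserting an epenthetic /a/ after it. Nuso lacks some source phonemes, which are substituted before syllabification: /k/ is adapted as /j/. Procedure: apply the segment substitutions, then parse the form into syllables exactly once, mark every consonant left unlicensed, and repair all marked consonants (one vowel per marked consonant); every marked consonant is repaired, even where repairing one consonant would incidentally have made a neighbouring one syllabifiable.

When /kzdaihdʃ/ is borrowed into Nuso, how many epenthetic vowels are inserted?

After substitution the input is /jzdaihdʃ/.
The unsyllabifiable consonants are /j/, /z/, /d/, /ʃ/; each receives one epenthetic vowel.

4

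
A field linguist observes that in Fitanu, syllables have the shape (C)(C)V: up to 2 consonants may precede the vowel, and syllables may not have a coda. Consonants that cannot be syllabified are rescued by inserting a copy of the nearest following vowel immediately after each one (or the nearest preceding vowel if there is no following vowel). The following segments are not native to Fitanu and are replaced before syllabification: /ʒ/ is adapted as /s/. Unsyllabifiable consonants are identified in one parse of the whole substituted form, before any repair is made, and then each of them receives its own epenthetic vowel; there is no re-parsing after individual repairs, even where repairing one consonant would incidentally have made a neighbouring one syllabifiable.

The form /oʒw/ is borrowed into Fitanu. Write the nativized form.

Substitution: /ʒ/ → /s/, giving /osw/.
Syllabifying with onset maximization leaves /s/, /w/ stranded (no codas are permitted; onsets may contain at most 2 consonants).
Epenthesis after each stranded consonant: /s/ → /so/, /w/ → /wo/.

osowo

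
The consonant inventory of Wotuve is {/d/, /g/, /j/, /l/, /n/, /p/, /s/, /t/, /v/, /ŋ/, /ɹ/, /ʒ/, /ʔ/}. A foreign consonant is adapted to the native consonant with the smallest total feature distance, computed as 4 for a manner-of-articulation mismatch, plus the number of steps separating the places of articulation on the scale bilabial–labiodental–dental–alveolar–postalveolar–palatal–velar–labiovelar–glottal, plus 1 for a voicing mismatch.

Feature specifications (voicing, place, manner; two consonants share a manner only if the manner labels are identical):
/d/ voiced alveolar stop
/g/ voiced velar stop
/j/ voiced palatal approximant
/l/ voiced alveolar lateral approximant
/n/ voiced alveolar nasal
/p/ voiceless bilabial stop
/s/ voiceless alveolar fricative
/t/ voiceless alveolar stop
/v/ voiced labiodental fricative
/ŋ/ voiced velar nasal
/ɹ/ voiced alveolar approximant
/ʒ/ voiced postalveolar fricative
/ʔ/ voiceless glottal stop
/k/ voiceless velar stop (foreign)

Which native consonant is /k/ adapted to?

/g/ is closest: same manner (stop), place distance 0 (velar→velar), voicing differs (+1); total 1. Next closest is /ʔ/ at distance 2.

g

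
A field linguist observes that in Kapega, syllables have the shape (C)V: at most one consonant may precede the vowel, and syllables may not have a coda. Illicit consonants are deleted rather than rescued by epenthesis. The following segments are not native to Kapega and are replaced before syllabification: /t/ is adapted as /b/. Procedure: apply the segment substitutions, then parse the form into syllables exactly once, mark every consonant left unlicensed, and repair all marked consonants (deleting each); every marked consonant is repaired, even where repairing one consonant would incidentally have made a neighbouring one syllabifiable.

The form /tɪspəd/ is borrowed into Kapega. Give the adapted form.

Substitution: /t/ → /b/, giving /bɪspəd/.
Syllabifying with onset maximization leaves /s/, /d/ stranded (no codas are permitted; onsets are limited to one consonant).
Deleting the stranded consonants removes /s/, /d/.

bɪpə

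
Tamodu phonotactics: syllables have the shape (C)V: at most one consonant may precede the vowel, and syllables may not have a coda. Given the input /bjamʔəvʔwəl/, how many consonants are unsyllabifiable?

Syllabifying with onset maximization leaves /b/, /m/, /v/, /ʔ/, /l/ stranded (no codas are permitted; onsets are limited to one consonant).

5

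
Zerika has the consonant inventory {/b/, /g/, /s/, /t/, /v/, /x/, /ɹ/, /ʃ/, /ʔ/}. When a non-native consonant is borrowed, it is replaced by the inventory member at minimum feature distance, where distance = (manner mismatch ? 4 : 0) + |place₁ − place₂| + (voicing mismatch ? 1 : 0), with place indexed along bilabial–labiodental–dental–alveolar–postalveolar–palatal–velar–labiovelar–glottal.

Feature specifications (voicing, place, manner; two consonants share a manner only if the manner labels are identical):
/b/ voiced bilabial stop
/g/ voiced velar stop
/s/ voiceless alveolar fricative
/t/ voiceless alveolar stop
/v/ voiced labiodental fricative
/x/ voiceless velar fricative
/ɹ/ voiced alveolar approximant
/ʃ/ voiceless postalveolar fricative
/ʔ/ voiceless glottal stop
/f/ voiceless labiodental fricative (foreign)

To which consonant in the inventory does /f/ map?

/v/ is closest: same manner (fricative), place distance 0 (labiodental→labiodental), voicing differs (+1); total 1. Next closest is /s/ at distance 2.

v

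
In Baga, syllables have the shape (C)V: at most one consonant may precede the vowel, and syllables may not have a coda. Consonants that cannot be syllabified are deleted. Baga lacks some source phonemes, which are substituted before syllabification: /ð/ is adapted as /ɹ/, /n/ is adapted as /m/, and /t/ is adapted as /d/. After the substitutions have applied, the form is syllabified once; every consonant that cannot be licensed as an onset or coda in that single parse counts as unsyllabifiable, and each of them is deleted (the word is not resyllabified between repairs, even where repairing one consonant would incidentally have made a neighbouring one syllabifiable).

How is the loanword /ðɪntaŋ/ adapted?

Substitution: /ð/ → /ɹ/, /n/ → /m/, /t/ → /d/, giving /ɹɪmdaŋ/.
Syllabifying with onset maximization leaves /m/, /ŋ/ stranded (no codas are permitted; onsets are limited to one consonant).
Deleting the stranded consonants removes /m/, /ŋ/.

ɹɪda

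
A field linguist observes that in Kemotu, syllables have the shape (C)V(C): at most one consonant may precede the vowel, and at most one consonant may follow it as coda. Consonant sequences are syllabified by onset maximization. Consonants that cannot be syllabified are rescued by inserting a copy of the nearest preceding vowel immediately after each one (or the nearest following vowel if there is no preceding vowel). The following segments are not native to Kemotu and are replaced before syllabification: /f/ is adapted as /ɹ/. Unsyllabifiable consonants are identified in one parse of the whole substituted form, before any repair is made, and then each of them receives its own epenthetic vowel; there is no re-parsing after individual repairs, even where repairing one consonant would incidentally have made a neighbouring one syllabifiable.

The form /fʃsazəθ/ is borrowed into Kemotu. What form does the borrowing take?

Substitution: /f/ → /ɹ/, giving /ɹʃsazəθ/.
The consonants /ɹ/, /ʃ/ cannot be parsed into a legal (C)V(C) syllable (at most one coda consonant is licensed; onsets are limited to one consonant).
Epenthesis after each stranded consonant: /ɹ/ → /ɹa/, /ʃ/ → /ʃa/.

ɹaʃasazəθ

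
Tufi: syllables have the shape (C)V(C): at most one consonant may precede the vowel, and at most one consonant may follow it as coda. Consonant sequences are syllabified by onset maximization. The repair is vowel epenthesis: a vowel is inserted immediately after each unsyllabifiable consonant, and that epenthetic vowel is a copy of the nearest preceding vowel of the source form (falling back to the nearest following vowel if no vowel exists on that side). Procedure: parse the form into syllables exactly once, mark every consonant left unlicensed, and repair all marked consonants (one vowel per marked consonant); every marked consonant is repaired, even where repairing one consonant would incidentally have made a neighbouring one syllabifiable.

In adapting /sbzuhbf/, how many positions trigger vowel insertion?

4

The unsyllabifiable consonants are /s/, /b/, /b/, /f/; each receives one epenthetic vowel.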